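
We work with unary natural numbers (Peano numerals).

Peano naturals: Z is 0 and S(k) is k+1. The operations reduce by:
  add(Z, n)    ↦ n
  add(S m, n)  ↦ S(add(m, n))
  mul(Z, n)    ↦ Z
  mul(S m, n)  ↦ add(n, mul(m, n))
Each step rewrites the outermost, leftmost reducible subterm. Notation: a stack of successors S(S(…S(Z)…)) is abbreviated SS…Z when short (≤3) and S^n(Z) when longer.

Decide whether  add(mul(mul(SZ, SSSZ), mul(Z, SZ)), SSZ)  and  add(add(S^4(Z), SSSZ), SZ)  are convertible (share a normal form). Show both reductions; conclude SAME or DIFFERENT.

Term A:
  start: add(mul(mul(SZ, SSSZ), mul(Z, SZ)), SSZ)
  [1] add(mul(add(SSSZ, mul(Z, SSSZ)), mul(Z, SZ)), SSZ)
  [2] add(mul(S(add(SSZ, mul(Z, SSSZ))), mul(Z, SZ)), SSZ)
  [3] add(add(mul(Z, SZ), mul(add(SSZ, mul(Z, SSSZ)), mul(Z, SZ))), SSZ)
  [4] add(add(Z, mul(add(SSZ, mul(Z, SSSZ)), mul(Z, SZ))), SSZ)
  [5] add(mul(add(SSZ, mul(Z, SSSZ)), mul(Z, SZ)), SSZ)
  [6] add(mul(S(add(SZ, mul(Z, SSSZ))), mul(Z, SZ)), SSZ)
  [7] add(add(mul(Z, SZ), mul(add(SZ, mul(Z, SSSZ)), mul(Z, SZ))), SSZ)
  [8] add(add(Z, mul(add(SZ, mul(Z, SSSZ)), mul(Z, SZ))), SSZ)
  [9] add(mul(add(SZ, mul(Z, SSSZ)), mul(Z, SZ)), SSZ)
  [10] add(mul(S(add(Z, mul(Z, SSSZ))), mul(Z, SZ)), SSZ)
  [11] add(add(mul(Z, SZ), mul(add(Z, mul(Z, SSSZ)), mul(Z, SZ))), SSZ)
  [12] add(add(Z, mul(add(Z, mul(Z, SSSZ)), mul(Z, SZ))), SSZ)
  [13] add(mul(add(Z, mul(Z, SSSZ)), mul(Z, SZ)), SSZ)
  [14] add(mul(mul(Z, SSSZ), mul(Z, SZ)), SSZ)
  [15] add(mul(Z, mul(Z, SZ)), SSZ)
  [16] add(Z, SSZ)
  [17] SSZ

Term B:
  start: add(add(S^4(Z), SSSZ), SZ)
  [1] add(S(add(SSSZ, SSSZ)), SZ)
  [2] S(add(add(SSSZ, SSSZ), SZ))
  [3] S(add(S(add(SSZ, SSSZ)), SZ))
  [4] S(S(add(add(SSZ, SSSZ), SZ)))
  [5] S(S(add(S(add(SZ, SSSZ)), SZ)))
  [6] S(S(S(add(add(SZ, SSSZ), SZ))))
  [7] S(S(S(add(S(add(Z, SSSZ)), SZ))))
  [8] S(S(S(S(add(add(Z, SSSZ), SZ)))))
  [9] S(S(S(S(add(SSSZ, SZ)))))
  [10] S(S(S(S(S(add(SSZ, SZ))))))
  [11] S(S(S(S(S(S(add(SZ, SZ)))))))
  [12] S(S(S(S(S(S(S(add(Z, SZ))))))))
  [13] S^8(Z)

Answer: DIFFERENT — A ⇓ SSZ, B ⇓ S^8(Z)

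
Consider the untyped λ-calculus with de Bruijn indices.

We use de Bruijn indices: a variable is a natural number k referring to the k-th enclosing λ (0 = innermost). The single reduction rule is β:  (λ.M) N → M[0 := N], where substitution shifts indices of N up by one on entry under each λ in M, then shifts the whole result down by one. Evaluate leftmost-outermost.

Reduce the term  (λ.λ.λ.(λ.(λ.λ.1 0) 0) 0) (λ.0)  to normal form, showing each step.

Answer: normal form = λ.λ.λ.1 0  (in 3 steps)

Working:
  start: (λ.λ.λ.(λ.(λ.λ.1 0) 0) 0) (λ.0)
  →1  λ.λ.(λ.(λ.λ.1 0) 0) 0
  →2  λ.λ.(λ.λ.1 0) 0
  →3  λ.λ.λ.1 0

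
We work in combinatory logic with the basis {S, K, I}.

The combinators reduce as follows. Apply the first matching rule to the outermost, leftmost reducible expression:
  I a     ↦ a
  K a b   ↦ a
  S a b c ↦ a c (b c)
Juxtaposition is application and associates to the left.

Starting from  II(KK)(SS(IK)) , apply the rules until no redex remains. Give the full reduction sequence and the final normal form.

Answer: normal form = K  (in 3 steps)

Reduction:
  start: II(KK)(SS(IK))
  →1  I(KK)(SS(IK))
  →2  KK(SS(IK))
  →3  K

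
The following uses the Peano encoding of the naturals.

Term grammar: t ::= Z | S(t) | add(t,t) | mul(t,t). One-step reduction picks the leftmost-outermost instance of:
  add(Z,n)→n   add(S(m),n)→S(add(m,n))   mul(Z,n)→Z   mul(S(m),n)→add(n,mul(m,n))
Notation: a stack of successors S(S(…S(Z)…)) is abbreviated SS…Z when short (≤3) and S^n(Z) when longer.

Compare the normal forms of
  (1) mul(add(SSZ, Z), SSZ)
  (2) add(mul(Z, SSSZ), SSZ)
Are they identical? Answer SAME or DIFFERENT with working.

Term A:
  start: mul(add(SSZ, Z), SSZ)
  [1] mul(S(add(SZ, Z)), SSZ)
  [2] add(SSZ, mul(add(SZ, Z), SSZ))
  [3] S(add(SZ, mul(add(SZ, Z), SSZ)))
  [4] S(S(add(Z, mul(add(SZ, Z), SSZ))))
  [5] S(S(mul(add(SZ, Z), SSZ)))
  [6] S(S(mul(S(add(Z, Z)), SSZ)))
  [7] S(S(add(SSZ, mul(add(Z, Z), SSZ))))
  [8] S(S(S(add(SZ, mul(add(Z, Z), SSZ)))))
  [9] S(S(S(S(add(Z, mul(add(Z, Z), SSZ))))))
  [10] S(S(S(S(mul(add(Z, Z), SSZ)))))
  [11] S(S(S(S(mul(Z, SSZ)))))
  [12] S^4(Z)

Term B:
  start: add(mul(Z, SSSZ), SSZ)
  [1] add(Z, SSZ)
  [2] SSZ

Answer: DIFFERENT — A ⇓ S^4(Z), B ⇓ SSZ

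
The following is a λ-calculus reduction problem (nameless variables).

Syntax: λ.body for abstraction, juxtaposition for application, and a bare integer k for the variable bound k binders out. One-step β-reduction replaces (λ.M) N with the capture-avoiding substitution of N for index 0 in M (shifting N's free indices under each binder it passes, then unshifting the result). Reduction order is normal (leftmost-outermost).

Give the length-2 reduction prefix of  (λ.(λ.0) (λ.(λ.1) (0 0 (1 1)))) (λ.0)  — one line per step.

  start: (λ.(λ.0) (λ.(λ.1) (0 0 (1 1)))) (λ.0)
  step 1: (λ.0) (λ.(λ.1) (0 0 ((λ.0) (λ.0))))
  step 2: λ.(λ.1) (0 0 ((λ.0) (λ.0)))

Answer: after 2 steps: λ.(λ.1) (0 0 ((λ.0) (λ.0)))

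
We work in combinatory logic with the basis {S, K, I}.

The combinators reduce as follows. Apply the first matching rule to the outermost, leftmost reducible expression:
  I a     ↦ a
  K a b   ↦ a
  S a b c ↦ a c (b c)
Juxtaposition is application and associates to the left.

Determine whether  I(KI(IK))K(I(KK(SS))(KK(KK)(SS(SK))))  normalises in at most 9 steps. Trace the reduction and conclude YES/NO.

Answer: YES — reaches normal form K(K(K(SS(SK)))) in 6 ≤ 9 steps

Derivation:
  start: I(KI(IK))K(I(KK(SS))(KK(KK)(SS(SK))))
  →1  KI(IK)K(I(KK(SS))(KK(KK)(SS(SK))))
  →2  IK(I(KK(SS))(KK(KK)(SS(SK))))
  →3  K(I(KK(SS))(KK(KK)(SS(SK))))
  →4  K(KK(SS)(KK(KK)(SS(SK))))
  →5  K(K(KK(KK)(SS(SK))))
  →6  K(K(K(SS(SK))))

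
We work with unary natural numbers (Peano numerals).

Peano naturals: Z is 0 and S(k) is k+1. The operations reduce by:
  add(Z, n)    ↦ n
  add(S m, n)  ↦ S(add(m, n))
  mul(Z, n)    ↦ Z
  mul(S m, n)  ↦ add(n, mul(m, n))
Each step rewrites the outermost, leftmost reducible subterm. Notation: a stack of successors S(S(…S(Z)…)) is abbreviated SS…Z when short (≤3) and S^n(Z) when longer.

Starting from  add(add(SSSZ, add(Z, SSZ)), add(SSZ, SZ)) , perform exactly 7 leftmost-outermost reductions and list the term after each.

Answer: after 7 steps: S(S(S(add(add(Z, SSZ), add(SSZ, SZ)))))

Working:
  start: add(add(SSSZ, add(Z, SSZ)), add(SSZ, SZ))
  [1] add(S(add(SSZ, add(Z, SSZ))), add(SSZ, SZ))
  [2] S(add(add(SSZ, add(Z, SSZ)), add(SSZ, SZ)))
  [3] S(add(S(add(SZ, add(Z, SSZ))), add(SSZ, SZ)))
  [4] S(S(add(add(SZ, add(Z, SSZ)), add(SSZ, SZ))))
  [5] S(S(add(S(add(Z, add(Z, SSZ))), add(SSZ, SZ))))
  [6] S(S(S(add(add(Z, add(Z, SSZ)), add(SSZ, SZ)))))
  [7] S(S(S(add(add(Z, SSZ), add(SSZ, SZ)))))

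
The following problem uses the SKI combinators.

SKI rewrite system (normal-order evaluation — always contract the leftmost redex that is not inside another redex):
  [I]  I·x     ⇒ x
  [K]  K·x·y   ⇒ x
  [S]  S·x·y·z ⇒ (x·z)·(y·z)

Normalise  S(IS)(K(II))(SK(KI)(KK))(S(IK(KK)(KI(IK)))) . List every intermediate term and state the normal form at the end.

  start: S(IS)(K(II))(SK(KI)(KK))(S(IK(KK)(KI(IK))))
  [1] IS(SK(KI)(KK))(K(II)(SK(KI)(KK)))(S(IK(KK)(KI(IK))))
  [2] S(SK(KI)(KK))(K(II)(SK(KI)(KK)))(S(IK(KK)(KI(IK))))
  [3] SK(KI)(KK)(S(IK(KK)(KI(IK))))(K(II)(SK(KI)(KK))(S(IK(KK)(KI(IK)))))
  [4] K(KK)(KI(KK))(S(IK(KK)(KI(IK))))(K(II)(SK(KI)(KK))(S(IK(KK)(KI(IK)))))
  [5] KK(S(IK(KK)(KI(IK))))(K(II)(SK(KI)(KK))(S(IK(KK)(KI(IK)))))
  [6] K(K(II)(SK(KI)(KK))(S(IK(KK)(KI(IK)))))
  [7] K(II(S(IK(KK)(KI(IK)))))
  [8] K(I(S(IK(KK)(KI(IK)))))
  [9] K(S(IK(KK)(KI(IK))))
  [10] K(S(K(KK)(KI(IK))))
  [11] K(S(KK))

Answer: normal form = K(S(KK))  (in 11 steps)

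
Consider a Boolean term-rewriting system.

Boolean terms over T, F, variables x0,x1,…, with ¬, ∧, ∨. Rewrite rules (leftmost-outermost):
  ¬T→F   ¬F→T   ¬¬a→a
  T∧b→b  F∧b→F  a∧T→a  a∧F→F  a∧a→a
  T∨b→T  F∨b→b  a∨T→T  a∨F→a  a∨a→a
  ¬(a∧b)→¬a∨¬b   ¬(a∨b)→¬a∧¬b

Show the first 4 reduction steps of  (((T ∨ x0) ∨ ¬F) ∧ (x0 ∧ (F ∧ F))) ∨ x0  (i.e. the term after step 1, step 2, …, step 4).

Answer: after 4 steps: (x0 ∧ F) ∨ x0

Reduction:
  start: (((T ∨ x0) ∨ ¬F) ∧ (x0 ∧ (F ∧ F))) ∨ x0
  [1] ((T ∨ ¬F) ∧ (x0 ∧ (F ∧ F))) ∨ x0
  [2] (T ∧ (x0 ∧ (F ∧ F))) ∨ x0
  [3] (x0 ∧ (F ∧ F)) ∨ x0
  [4] (x0 ∧ F) ∨ x0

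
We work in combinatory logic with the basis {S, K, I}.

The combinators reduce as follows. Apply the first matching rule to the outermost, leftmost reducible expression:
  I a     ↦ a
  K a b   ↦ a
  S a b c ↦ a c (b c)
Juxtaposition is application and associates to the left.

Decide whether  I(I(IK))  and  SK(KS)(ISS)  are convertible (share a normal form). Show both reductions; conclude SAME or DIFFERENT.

Answer: DIFFERENT — A ⇓ K, B ⇓ SS

Working:
Term A:
  start: I(I(IK))
  step 1: I(IK)
  step 2: IK
  step 3: K

Term B:
  start: SK(KS)(ISS)
  step 1: K(ISS)(KS(ISS))
  step 2: ISS
  step 3: SS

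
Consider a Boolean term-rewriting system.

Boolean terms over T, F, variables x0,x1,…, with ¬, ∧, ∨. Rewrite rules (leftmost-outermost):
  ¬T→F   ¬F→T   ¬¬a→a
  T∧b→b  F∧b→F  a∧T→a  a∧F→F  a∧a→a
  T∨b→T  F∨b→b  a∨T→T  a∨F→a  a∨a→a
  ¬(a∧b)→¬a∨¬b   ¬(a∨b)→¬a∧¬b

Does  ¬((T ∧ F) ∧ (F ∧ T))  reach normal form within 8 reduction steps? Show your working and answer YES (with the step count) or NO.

Answer: YES — reaches normal form T in 6 ≤ 8 steps

Working:
  start: ¬((T ∧ F) ∧ (F ∧ T))
  [1] ¬(T ∧ F) ∨ ¬(F ∧ T)
  [2] (¬T ∨ ¬F) ∨ ¬(F ∧ T)
  [3] (F ∨ ¬F) ∨ ¬(F ∧ T)
  [4] ¬F ∨ ¬(F ∧ T)
  [5] T ∨ ¬(F ∧ T)
  [6] T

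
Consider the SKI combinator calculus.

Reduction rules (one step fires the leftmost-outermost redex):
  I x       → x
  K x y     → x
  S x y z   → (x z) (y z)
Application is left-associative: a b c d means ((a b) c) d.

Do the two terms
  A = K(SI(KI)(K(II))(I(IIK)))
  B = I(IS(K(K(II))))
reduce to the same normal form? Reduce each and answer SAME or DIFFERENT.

Term A:
  start: K(SI(KI)(K(II))(I(IIK)))
  step 1: K(I(K(II))(KI(K(II)))(I(IIK)))
  step 2: K(K(II)(KI(K(II)))(I(IIK)))
  step 3: K(II(I(IIK)))
  step 4: K(I(I(IIK)))
  step 5: K(I(IIK))
  step 6: K(IIK)
  step 7: K(IK)
  step 8: KK

Term B:
  start: I(IS(K(K(II))))
  step 1: IS(K(K(II)))
  step 2: S(K(K(II)))
  step 3: S(K(KI))

Answer: DIFFERENT — A ⇓ KK, B ⇓ S(K(KI))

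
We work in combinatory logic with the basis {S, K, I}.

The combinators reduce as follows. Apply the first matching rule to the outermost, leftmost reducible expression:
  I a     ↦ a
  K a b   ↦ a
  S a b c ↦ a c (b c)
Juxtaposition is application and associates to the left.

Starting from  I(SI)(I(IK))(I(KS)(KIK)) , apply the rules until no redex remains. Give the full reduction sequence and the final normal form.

  start: I(SI)(I(IK))(I(KS)(KIK))
  step 1: SI(I(IK))(I(KS)(KIK))
  step 2: I(I(KS)(KIK))(I(IK)(I(KS)(KIK)))
  step 3: I(KS)(KIK)(I(IK)(I(KS)(KIK)))
  step 4: KS(KIK)(I(IK)(I(KS)(KIK)))
  step 5: S(I(IK)(I(KS)(KIK)))
  step 6: S(IK(I(KS)(KIK)))
  step 7: S(K(I(KS)(KIK)))
  step 8: S(K(KS(KIK)))
  step 9: S(KS)

Answer: normal form = S(KS)  (in 9 steps)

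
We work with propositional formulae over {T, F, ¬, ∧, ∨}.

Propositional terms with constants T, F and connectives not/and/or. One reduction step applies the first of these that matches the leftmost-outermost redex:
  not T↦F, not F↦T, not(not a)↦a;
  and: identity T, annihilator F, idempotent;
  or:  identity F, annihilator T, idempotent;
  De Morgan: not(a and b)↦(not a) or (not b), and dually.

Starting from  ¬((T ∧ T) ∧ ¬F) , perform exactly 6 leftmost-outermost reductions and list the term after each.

Answer: after 6 steps: F

Reduction:
  start: ¬((T ∧ T) ∧ ¬F)
  step 1: ¬(T ∧ T) ∨ ¬¬F
  step 2: (¬T ∨ ¬T) ∨ ¬¬F
  step 3: ¬T ∨ ¬¬F
  step 4: F ∨ ¬¬F
  step 5: ¬¬F
  step 6: F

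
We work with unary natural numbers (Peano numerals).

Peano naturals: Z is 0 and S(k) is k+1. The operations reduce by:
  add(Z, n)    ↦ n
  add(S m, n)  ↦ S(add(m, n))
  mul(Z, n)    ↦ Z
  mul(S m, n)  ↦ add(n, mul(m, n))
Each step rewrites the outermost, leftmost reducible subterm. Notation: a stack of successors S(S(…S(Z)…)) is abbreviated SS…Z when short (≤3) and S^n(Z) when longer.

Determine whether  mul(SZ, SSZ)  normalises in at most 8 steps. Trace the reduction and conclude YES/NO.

Answer: YES — reaches normal form SSZ in 5 ≤ 8 steps

Derivation:
  start: mul(SZ, SSZ)
  step 1: add(SSZ, mul(Z, SSZ))
  step 2: S(add(SZ, mul(Z, SSZ)))
  step 3: S(S(add(Z, mul(Z, SSZ))))
  step 4: S(S(mul(Z, SSZ)))
  step 5: SSZ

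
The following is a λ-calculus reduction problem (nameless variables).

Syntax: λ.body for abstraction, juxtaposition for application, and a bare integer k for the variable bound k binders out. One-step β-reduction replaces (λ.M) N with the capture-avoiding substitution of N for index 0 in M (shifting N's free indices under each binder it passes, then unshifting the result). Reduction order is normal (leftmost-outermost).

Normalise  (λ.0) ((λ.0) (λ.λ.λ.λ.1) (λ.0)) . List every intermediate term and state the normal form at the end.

Answer: normal form = λ.λ.λ.1  (in 3 steps)

Reduction:
  start: (λ.0) ((λ.0) (λ.λ.λ.λ.1) (λ.0))
  →1  (λ.0) (λ.λ.λ.λ.1) (λ.0)
  →2  (λ.λ.λ.λ.1) (λ.0)
  →3  λ.λ.λ.1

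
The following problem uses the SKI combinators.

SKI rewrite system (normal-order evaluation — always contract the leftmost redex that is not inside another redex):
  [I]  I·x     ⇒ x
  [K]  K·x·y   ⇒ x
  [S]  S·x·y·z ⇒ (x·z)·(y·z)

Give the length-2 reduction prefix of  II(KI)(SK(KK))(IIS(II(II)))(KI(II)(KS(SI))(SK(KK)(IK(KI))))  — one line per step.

Answer: after 2 steps: KI(SK(KK))(IIS(II(II)))(KI(II)(KS(SI))(SK(KK)(IK(KI))))

Derivation:
  start: II(KI)(SK(KK))(IIS(II(II)))(KI(II)(KS(SI))(SK(KK)(IK(KI))))
  →1  I(KI)(SK(KK))(IIS(II(II)))(KI(II)(KS(SI))(SK(KK)(IK(KI))))
  →2  KI(SK(KK))(IIS(II(II)))(KI(II)(KS(SI))(SK(KK)(IK(KI))))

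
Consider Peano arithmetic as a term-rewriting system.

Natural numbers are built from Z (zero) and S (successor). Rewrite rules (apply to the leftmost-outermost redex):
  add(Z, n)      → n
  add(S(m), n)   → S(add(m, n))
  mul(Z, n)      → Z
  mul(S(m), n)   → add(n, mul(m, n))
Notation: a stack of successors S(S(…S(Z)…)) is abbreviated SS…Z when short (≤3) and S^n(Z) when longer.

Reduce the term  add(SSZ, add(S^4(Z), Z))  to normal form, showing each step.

  start: add(SSZ, add(S^4(Z), Z))
  [1] S(add(SZ, add(S^4(Z), Z)))
  [2] S(S(add(Z, add(S^4(Z), Z))))
  [3] S(S(add(S^4(Z), Z)))
  [4] S(S(S(add(SSSZ, Z))))
  [5] S(S(S(S(add(SSZ, Z)))))
  [6] S(S(S(S(S(add(SZ, Z))))))
  [7] S(S(S(S(S(S(add(Z, Z)))))))
  [8] S^6(Z)

Answer: normal form = S^6(Z)  (in 8 steps)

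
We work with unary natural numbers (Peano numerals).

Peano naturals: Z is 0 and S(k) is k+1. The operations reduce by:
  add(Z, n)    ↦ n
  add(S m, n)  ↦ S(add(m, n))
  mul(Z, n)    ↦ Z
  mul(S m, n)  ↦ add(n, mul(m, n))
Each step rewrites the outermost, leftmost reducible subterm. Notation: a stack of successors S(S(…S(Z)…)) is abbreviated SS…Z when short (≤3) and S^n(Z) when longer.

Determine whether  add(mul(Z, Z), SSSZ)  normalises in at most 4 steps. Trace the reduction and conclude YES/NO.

  start: add(mul(Z, Z), SSSZ)
  →1  add(Z, SSSZ)
  →2  SSSZ

Answer: YES — reaches normal form SSSZ in 2 ≤ 4 steps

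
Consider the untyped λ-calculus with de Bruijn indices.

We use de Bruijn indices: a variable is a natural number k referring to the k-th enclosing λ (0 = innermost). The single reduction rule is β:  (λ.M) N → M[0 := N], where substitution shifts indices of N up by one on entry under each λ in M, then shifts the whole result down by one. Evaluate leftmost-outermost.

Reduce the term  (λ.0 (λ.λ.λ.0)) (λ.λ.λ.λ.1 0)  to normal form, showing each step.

Answer: normal form = λ.λ.λ.1 0  (in 2 steps)

Working:
  start: (λ.0 (λ.λ.λ.0)) (λ.λ.λ.λ.1 0)
  →1  (λ.λ.λ.λ.1 0) (λ.λ.λ.0)
  →2  λ.λ.λ.1 0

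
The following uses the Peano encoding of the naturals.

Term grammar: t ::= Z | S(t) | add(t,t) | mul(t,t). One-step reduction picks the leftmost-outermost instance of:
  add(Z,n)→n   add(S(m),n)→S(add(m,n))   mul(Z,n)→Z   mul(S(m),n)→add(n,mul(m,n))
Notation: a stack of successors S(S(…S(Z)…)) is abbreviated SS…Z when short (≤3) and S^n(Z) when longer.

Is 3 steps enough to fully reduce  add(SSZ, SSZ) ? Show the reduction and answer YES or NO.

  start: add(SSZ, SSZ)
  step 1: S(add(SZ, SSZ))
  step 2: S(S(add(Z, SSZ)))
  step 3: S^4(Z)

Answer: YES — reaches normal form S^4(Z) in 3 ≤ 3 steps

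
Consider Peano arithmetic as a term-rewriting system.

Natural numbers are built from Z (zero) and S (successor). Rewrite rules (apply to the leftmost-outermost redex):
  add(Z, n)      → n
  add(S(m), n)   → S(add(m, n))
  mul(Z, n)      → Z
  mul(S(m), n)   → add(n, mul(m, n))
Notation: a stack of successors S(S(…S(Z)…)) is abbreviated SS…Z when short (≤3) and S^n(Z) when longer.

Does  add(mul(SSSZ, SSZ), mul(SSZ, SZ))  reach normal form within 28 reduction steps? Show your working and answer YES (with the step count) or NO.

Answer: YES — reaches normal form S^8(Z) in 27 ≤ 28 steps

Working:
  start: add(mul(SSSZ, SSZ), mul(SSZ, SZ))
  [1] add(add(SSZ, mul(SSZ, SSZ)), mul(SSZ, SZ))
  [2] add(S(add(SZ, mul(SSZ, SSZ))), mul(SSZ, SZ))
  [3] S(add(add(SZ, mul(SSZ, SSZ)), mul(SSZ, SZ)))
  [4] S(add(S(add(Z, mul(SSZ, SSZ))), mul(SSZ, SZ)))
  [5] S(S(add(add(Z, mul(SSZ, SSZ)), mul(SSZ, SZ))))
  [6] S(S(add(mul(SSZ, SSZ), mul(SSZ, SZ))))
  [7] S(S(add(add(SSZ, mul(SZ, SSZ)), mul(SSZ, SZ))))
  [8] S(S(add(S(add(SZ, mul(SZ, SSZ))), mul(SSZ, SZ))))
  [9] S(S(S(add(add(SZ, mul(SZ, SSZ)), mul(SSZ, SZ)))))
  [10] S(S(S(add(S(add(Z, mul(SZ, SSZ))), mul(SSZ, SZ)))))
  [11] S(S(S(S(add(add(Z, mul(SZ, SSZ)), mul(SSZ, SZ))))))
  [12] S(S(S(S(add(mul(SZ, SSZ), mul(SSZ, SZ))))))
  [13] S(S(S(S(add(add(SSZ, mul(Z, SSZ)), mul(SSZ, SZ))))))
  [14] S(S(S(S(add(S(add(SZ, mul(Z, SSZ))), mul(SSZ, SZ))))))
  [15] S(S(S(S(S(add(add(SZ, mul(Z, SSZ)), mul(SSZ, SZ)))))))
  [16] S(S(S(S(S(add(S(add(Z, mul(Z, SSZ))), mul(SSZ, SZ)))))))
  [17] S(S(S(S(S(S(add(add(Z, mul(Z, SSZ)), mul(SSZ, SZ))))))))
  [18] S(S(S(S(S(S(add(mul(Z, SSZ), mul(SSZ, SZ))))))))
  [19] S(S(S(S(S(S(add(Z, mul(SSZ, SZ))))))))
  [20] S(S(S(S(S(S(mul(SSZ, SZ)))))))
  [21] S(S(S(S(S(S(add(SZ, mul(SZ, SZ))))))))
  [22] S(S(S(S(S(S(S(add(Z, mul(SZ, SZ)))))))))
  [23] S(S(S(S(S(S(S(mul(SZ, SZ))))))))
  [24] S(S(S(S(S(S(S(add(SZ, mul(Z, SZ)))))))))
  [25] S(S(S(S(S(S(S(S(add(Z, mul(Z, SZ))))))))))
  [26] S(S(S(S(S(S(S(S(mul(Z, SZ)))))))))
  [27] S^8(Z)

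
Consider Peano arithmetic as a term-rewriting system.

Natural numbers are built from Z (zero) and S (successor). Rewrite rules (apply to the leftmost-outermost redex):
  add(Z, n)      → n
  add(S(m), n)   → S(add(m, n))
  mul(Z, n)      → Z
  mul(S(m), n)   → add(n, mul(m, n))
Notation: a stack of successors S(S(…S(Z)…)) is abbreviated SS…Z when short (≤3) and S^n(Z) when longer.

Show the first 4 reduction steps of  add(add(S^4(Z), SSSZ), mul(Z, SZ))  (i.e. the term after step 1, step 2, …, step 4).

Answer: after 4 steps: S(S(add(add(SSZ, SSSZ), mul(Z, SZ))))

Reduction:
  start: add(add(S^4(Z), SSSZ), mul(Z, SZ))
  step 1: add(S(add(SSSZ, SSSZ)), mul(Z, SZ))
  step 2: S(add(add(SSSZ, SSSZ), mul(Z, SZ)))
  step 3: S(add(S(add(SSZ, SSSZ)), mul(Z, SZ)))
  step 4: S(S(add(add(SSZ, SSSZ), mul(Z, SZ))))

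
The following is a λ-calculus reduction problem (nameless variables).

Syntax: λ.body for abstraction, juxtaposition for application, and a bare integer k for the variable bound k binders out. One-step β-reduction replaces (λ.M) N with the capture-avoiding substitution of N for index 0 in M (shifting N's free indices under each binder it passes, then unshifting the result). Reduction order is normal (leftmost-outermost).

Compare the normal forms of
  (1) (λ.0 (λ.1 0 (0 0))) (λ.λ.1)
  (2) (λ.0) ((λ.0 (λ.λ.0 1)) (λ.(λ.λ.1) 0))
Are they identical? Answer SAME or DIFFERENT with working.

Answer: DIFFERENT — A ⇓ λ.λ.0, B ⇓ λ.λ.λ.0 1

Derivation:
Term A:
  start: (λ.0 (λ.1 0 (0 0))) (λ.λ.1)
  step 1: (λ.λ.1) (λ.(λ.λ.1) 0 (0 0))
  step 2: λ.λ.(λ.λ.1) 0 (0 0)
  step 3: λ.λ.(λ.1) (0 0)
  step 4: λ.λ.0

Term B:
  start: (λ.0) ((λ.0 (λ.λ.0 1)) (λ.(λ.λ.1) 0))
  step 1: (λ.0 (λ.λ.0 1)) (λ.(λ.λ.1) 0)
  step 2: (λ.(λ.λ.1) 0) (λ.λ.0 1)
  step 3: (λ.λ.1) (λ.λ.0 1)
  step 4: λ.λ.λ.0 1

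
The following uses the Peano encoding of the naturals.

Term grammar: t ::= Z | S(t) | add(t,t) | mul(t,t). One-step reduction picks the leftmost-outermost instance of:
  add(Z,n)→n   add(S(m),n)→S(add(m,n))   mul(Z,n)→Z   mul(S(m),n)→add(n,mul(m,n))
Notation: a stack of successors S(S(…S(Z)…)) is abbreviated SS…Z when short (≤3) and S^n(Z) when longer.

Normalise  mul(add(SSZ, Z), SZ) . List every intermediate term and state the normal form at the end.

Answer: normal form = SSZ  (in 10 steps)

Working:
  start: mul(add(SSZ, Z), SZ)
  →1  mul(S(add(SZ, Z)), SZ)
  →2  add(SZ, mul(add(SZ, Z), SZ))
  →3  S(add(Z, mul(add(SZ, Z), SZ)))
  →4  S(mul(add(SZ, Z), SZ))
  →5  S(mul(S(add(Z, Z)), SZ))
  →6  S(add(SZ, mul(add(Z, Z), SZ)))
  →7  S(S(add(Z, mul(add(Z, Z), SZ))))
  →8  S(S(mul(add(Z, Z), SZ)))
  →9  S(S(mul(Z, SZ)))
  →10  SSZ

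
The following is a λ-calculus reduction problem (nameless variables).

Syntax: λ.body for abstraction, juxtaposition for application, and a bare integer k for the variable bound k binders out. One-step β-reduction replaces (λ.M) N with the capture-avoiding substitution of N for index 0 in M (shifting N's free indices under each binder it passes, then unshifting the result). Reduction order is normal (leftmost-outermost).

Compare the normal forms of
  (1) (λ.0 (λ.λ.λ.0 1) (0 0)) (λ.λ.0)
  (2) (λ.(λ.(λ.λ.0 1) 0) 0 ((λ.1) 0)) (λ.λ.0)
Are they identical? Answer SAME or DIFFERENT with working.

Term A:
  start: (λ.0 (λ.λ.λ.0 1) (0 0)) (λ.λ.0)
  [1] (λ.λ.0) (λ.λ.λ.0 1) ((λ.λ.0) (λ.λ.0))
  [2] (λ.0) ((λ.λ.0) (λ.λ.0))
  [3] (λ.λ.0) (λ.λ.0)
  [4] λ.0

Term B:
  start: (λ.(λ.(λ.λ.0 1) 0) 0 ((λ.1) 0)) (λ.λ.0)
  [1] (λ.(λ.λ.0 1) 0) (λ.λ.0) ((λ.λ.λ.0) (λ.λ.0))
  [2] (λ.λ.0 1) (λ.λ.0) ((λ.λ.λ.0) (λ.λ.0))
  [3] (λ.0 (λ.λ.0)) ((λ.λ.λ.0) (λ.λ.0))
  [4] (λ.λ.λ.0) (λ.λ.0) (λ.λ.0)
  [5] (λ.λ.0) (λ.λ.0)
  [6] λ.0

Answer: SAME — A ⇓ λ.0, B ⇓ λ.0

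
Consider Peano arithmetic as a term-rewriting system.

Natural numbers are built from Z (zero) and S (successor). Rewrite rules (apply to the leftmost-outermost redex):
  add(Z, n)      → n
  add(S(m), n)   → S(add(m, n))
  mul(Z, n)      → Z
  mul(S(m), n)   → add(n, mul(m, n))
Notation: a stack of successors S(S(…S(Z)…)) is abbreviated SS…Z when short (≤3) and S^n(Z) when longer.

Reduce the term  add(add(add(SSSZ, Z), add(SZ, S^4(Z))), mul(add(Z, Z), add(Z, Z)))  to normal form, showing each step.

Answer: normal form = S^8(Z)  (in 21 steps)

Derivation:
  start: add(add(add(SSSZ, Z), add(SZ, S^4(Z))), mul(add(Z, Z), add(Z, Z)))
  step 1: add(add(S(add(SSZ, Z)), add(SZ, S^4(Z))), mul(add(Z, Z), add(Z, Z)))
  step 2: add(S(add(add(SSZ, Z), add(SZ, S^4(Z)))), mul(add(Z, Z), add(Z, Z)))
  step 3: S(add(add(add(SSZ, Z), add(SZ, S^4(Z))), mul(add(Z, Z), add(Z, Z))))
  step 4: S(add(add(S(add(SZ, Z)), add(SZ, S^4(Z))), mul(add(Z, Z), add(Z, Z))))
  step 5: S(add(S(add(add(SZ, Z), add(SZ, S^4(Z)))), mul(add(Z, Z), add(Z, Z))))
  step 6: S(S(add(add(add(SZ, Z), add(SZ, S^4(Z))), mul(add(Z, Z), add(Z, Z)))))
  step 7: S(S(add(add(S(add(Z, Z)), add(SZ, S^4(Z))), mul(add(Z, Z), add(Z, Z)))))
  step 8: S(S(add(S(add(add(Z, Z), add(SZ, S^4(Z)))), mul(add(Z, Z), add(Z, Z)))))
  step 9: S(S(S(add(add(add(Z, Z), add(SZ, S^4(Z))), mul(add(Z, Z), add(Z, Z))))))
  step 10: S(S(S(add(add(Z, add(SZ, S^4(Z))), mul(add(Z, Z), add(Z, Z))))))
  step 11: S(S(S(add(add(SZ, S^4(Z)), mul(add(Z, Z), add(Z, Z))))))
  step 12: S(S(S(add(S(add(Z, S^4(Z))), mul(add(Z, Z), add(Z, Z))))))
  step 13: S(S(S(S(add(add(Z, S^4(Z)), mul(add(Z, Z), add(Z, Z)))))))
  step 14: S(S(S(S(add(S^4(Z), mul(add(Z, Z), add(Z, Z)))))))
  step 15: S(S(S(S(S(add(SSSZ, mul(add(Z, Z), add(Z, Z))))))))
  step 16: S(S(S(S(S(S(add(SSZ, mul(add(Z, Z), add(Z, Z)))))))))
  step 17: S(S(S(S(S(S(S(add(SZ, mul(add(Z, Z), add(Z, Z))))))))))
  step 18: S(S(S(S(S(S(S(S(add(Z, mul(add(Z, Z), add(Z, Z)))))))))))
  step 19: S(S(S(S(S(S(S(S(mul(add(Z, Z), add(Z, Z))))))))))
  step 20: S(S(S(S(S(S(S(S(mul(Z, add(Z, Z))))))))))
  step 21: S^8(Z)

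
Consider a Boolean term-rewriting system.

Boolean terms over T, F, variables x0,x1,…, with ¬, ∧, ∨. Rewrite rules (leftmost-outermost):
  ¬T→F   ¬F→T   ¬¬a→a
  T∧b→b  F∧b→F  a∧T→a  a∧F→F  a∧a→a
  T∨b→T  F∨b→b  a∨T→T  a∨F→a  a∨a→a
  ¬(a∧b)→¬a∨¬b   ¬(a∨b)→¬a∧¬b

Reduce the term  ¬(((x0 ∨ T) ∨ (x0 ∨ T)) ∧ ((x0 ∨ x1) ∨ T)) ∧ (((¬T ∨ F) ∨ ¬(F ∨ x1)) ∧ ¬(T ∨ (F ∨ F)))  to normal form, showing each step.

Answer: normal form = F  (in 12 steps)

Reduction:
  start: ¬(((x0 ∨ T) ∨ (x0 ∨ T)) ∧ ((x0 ∨ x1) ∨ T)) ∧ (((¬T ∨ F) ∨ ¬(F ∨ x1)) ∧ ¬(T ∨ (F ∨ F)))
  [1] (¬((x0 ∨ T) ∨ (x0 ∨ T)) ∨ ¬((x0 ∨ x1) ∨ T)) ∧ (((¬T ∨ F) ∨ ¬(F ∨ x1)) ∧ ¬(T ∨ (F ∨ F)))
  [2] ((¬(x0 ∨ T) ∧ ¬(x0 ∨ T)) ∨ ¬((x0 ∨ x1) ∨ T)) ∧ (((¬T ∨ F) ∨ ¬(F ∨ x1)) ∧ ¬(T ∨ (F ∨ F)))
  [3] (¬(x0 ∨ T) ∨ ¬((x0 ∨ x1) ∨ T)) ∧ (((¬T ∨ F) ∨ ¬(F ∨ x1)) ∧ ¬(T ∨ (F ∨ F)))
  [4] ((¬x0 ∧ ¬T) ∨ ¬((x0 ∨ x1) ∨ T)) ∧ (((¬T ∨ F) ∨ ¬(F ∨ x1)) ∧ ¬(T ∨ (F ∨ F)))
  [5] ((¬x0 ∧ F) ∨ ¬((x0 ∨ x1) ∨ T)) ∧ (((¬T ∨ F) ∨ ¬(F ∨ x1)) ∧ ¬(T ∨ (F ∨ F)))
  [6] (F ∨ ¬((x0 ∨ x1) ∨ T)) ∧ (((¬T ∨ F) ∨ ¬(F ∨ x1)) ∧ ¬(T ∨ (F ∨ F)))
  [7] ¬((x0 ∨ x1) ∨ T) ∧ (((¬T ∨ F) ∨ ¬(F ∨ x1)) ∧ ¬(T ∨ (F ∨ F)))
  [8] (¬(x0 ∨ x1) ∧ ¬T) ∧ (((¬T ∨ F) ∨ ¬(F ∨ x1)) ∧ ¬(T ∨ (F ∨ F)))
  [9] ((¬x0 ∧ ¬x1) ∧ ¬T) ∧ (((¬T ∨ F) ∨ ¬(F ∨ x1)) ∧ ¬(T ∨ (F ∨ F)))
  [10] ((¬x0 ∧ ¬x1) ∧ F) ∧ (((¬T ∨ F) ∨ ¬(F ∨ x1)) ∧ ¬(T ∨ (F ∨ F)))
  [11] F ∧ (((¬T ∨ F) ∨ ¬(F ∨ x1)) ∧ ¬(T ∨ (F ∨ F)))
  [12] F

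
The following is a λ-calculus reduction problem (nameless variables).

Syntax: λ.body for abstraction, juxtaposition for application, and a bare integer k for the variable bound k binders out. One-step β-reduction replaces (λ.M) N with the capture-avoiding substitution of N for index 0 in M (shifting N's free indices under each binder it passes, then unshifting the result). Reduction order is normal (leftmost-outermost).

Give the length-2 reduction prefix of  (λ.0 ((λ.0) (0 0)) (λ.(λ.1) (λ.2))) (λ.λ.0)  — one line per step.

Answer: after 2 steps: (λ.0) (λ.(λ.1) (λ.λ.λ.0))

Reduction:
  start: (λ.0 ((λ.0) (0 0)) (λ.(λ.1) (λ.2))) (λ.λ.0)
  [1] (λ.λ.0) ((λ.0) ((λ.λ.0) (λ.λ.0))) (λ.(λ.1) (λ.λ.λ.0))
  [2] (λ.0) (λ.(λ.1) (λ.λ.λ.0))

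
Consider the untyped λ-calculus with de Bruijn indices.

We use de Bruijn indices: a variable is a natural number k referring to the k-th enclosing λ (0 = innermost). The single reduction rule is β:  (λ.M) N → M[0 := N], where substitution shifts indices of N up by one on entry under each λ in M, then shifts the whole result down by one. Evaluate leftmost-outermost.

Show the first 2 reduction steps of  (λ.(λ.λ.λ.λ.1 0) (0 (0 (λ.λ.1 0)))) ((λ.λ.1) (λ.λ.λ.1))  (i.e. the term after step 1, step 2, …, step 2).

Answer: after 2 steps: λ.λ.λ.1 0

Reduction:
  start: (λ.(λ.λ.λ.λ.1 0) (0 (0 (λ.λ.1 0)))) ((λ.λ.1) (λ.λ.λ.1))
  [1] (λ.λ.λ.λ.1 0) ((λ.λ.1) (λ.λ.λ.1) ((λ.λ.1) (λ.λ.λ.1) (λ.λ.1 0)))
  [2] λ.λ.λ.1 0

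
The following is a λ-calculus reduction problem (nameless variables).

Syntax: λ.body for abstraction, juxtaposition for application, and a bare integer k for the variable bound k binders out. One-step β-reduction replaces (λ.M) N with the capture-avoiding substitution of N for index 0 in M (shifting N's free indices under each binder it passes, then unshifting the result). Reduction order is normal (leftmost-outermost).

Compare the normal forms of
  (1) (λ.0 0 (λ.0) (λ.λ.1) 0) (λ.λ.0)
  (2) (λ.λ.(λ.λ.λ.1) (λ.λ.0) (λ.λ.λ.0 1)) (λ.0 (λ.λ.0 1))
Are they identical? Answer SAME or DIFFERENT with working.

Answer: DIFFERENT — A ⇓ λ.λ.λ.0, B ⇓ λ.λ.λ.λ.λ.0 1

Reduction:
Term A:
  start: (λ.0 0 (λ.0) (λ.λ.1) 0) (λ.λ.0)
  [1] (λ.λ.0) (λ.λ.0) (λ.0) (λ.λ.1) (λ.λ.0)
  [2] (λ.0) (λ.0) (λ.λ.1) (λ.λ.0)
  [3] (λ.0) (λ.λ.1) (λ.λ.0)
  [4] (λ.λ.1) (λ.λ.0)
  [5] λ.λ.λ.0

Term B:
  start: (λ.λ.(λ.λ.λ.1) (λ.λ.0) (λ.λ.λ.0 1)) (λ.0 (λ.λ.0 1))
  [1] λ.(λ.λ.λ.1) (λ.λ.0) (λ.λ.λ.0 1)
  [2] λ.(λ.λ.1) (λ.λ.λ.0 1)
  [3] λ.λ.λ.λ.λ.0 1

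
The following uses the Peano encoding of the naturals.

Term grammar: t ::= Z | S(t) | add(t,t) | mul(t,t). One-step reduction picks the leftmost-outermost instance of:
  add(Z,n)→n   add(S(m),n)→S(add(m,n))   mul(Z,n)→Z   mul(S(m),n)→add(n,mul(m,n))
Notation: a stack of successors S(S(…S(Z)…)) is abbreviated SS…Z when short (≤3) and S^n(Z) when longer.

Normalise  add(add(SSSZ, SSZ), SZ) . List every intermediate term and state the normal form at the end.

Answer: normal form = S^6(Z)  (in 10 steps)

Reduction:
  start: add(add(SSSZ, SSZ), SZ)
  [1] add(S(add(SSZ, SSZ)), SZ)
  [2] S(add(add(SSZ, SSZ), SZ))
  [3] S(add(S(add(SZ, SSZ)), SZ))
  [4] S(S(add(add(SZ, SSZ), SZ)))
  [5] S(S(add(S(add(Z, SSZ)), SZ)))
  [6] S(S(S(add(add(Z, SSZ), SZ))))
  [7] S(S(S(add(SSZ, SZ))))
  [8] S(S(S(S(add(SZ, SZ)))))
  [9] S(S(S(S(S(add(Z, SZ))))))
  [10] S^6(Z)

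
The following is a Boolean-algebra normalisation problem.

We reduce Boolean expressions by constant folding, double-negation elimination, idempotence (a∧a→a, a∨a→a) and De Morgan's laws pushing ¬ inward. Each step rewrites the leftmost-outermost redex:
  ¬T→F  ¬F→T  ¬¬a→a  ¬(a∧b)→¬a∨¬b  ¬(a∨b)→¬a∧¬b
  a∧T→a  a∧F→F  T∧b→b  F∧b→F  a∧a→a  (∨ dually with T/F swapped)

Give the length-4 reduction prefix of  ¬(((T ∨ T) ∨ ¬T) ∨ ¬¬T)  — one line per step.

Answer: after 4 steps: (¬T ∧ ¬¬T) ∧ ¬¬¬T

Derivation:
  start: ¬(((T ∨ T) ∨ ¬T) ∨ ¬¬T)
  [1] ¬((T ∨ T) ∨ ¬T) ∧ ¬¬¬T
  [2] (¬(T ∨ T) ∧ ¬¬T) ∧ ¬¬¬T
  [3] ((¬T ∧ ¬T) ∧ ¬¬T) ∧ ¬¬¬T
  [4] (¬T ∧ ¬¬T) ∧ ¬¬¬T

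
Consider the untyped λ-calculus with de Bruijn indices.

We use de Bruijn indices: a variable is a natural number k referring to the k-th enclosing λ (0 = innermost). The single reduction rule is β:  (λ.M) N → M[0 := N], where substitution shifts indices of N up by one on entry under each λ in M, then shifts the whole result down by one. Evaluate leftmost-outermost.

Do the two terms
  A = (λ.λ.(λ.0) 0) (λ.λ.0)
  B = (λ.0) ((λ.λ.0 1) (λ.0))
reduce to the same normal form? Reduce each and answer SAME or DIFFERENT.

Term A:
  start: (λ.λ.(λ.0) 0) (λ.λ.0)
  →1  λ.(λ.0) 0
  →2  λ.0

Term B:
  start: (λ.0) ((λ.λ.0 1) (λ.0))
  →1  (λ.λ.0 1) (λ.0)
  →2  λ.0 (λ.0)

Answer: DIFFERENT — A ⇓ λ.0, B ⇓ λ.0 (λ.0)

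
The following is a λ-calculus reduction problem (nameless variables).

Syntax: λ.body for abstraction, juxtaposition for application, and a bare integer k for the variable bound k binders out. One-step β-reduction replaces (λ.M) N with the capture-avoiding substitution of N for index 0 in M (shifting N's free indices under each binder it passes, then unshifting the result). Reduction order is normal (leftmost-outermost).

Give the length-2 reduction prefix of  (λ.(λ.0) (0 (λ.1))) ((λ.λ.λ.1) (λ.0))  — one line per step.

Answer: after 2 steps: (λ.λ.λ.1) (λ.0) (λ.(λ.λ.λ.1) (λ.0))

Derivation:
  start: (λ.(λ.0) (0 (λ.1))) ((λ.λ.λ.1) (λ.0))
  step 1: (λ.0) ((λ.λ.λ.1) (λ.0) (λ.(λ.λ.λ.1) (λ.0)))
  step 2: (λ.λ.λ.1) (λ.0) (λ.(λ.λ.λ.1) (λ.0))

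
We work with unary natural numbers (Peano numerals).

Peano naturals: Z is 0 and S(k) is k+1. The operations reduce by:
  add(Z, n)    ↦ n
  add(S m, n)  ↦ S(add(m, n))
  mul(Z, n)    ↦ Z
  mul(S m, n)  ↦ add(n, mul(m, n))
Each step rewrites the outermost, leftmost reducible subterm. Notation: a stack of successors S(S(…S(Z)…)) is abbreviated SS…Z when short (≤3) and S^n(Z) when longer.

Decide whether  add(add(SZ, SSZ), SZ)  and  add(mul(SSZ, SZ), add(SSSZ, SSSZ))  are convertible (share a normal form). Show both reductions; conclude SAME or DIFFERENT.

Answer: DIFFERENT — A ⇓ S^4(Z), B ⇓ S^8(Z)

Reduction:
Term A:
  start: add(add(SZ, SSZ), SZ)
  →1  add(S(add(Z, SSZ)), SZ)
  →2  S(add(add(Z, SSZ), SZ))
  →3  S(add(SSZ, SZ))
  →4  S(S(add(SZ, SZ)))
  →5  S(S(S(add(Z, SZ))))
  →6  S^4(Z)

Term B:
  start: add(mul(SSZ, SZ), add(SSSZ, SSSZ))
  →1  add(add(SZ, mul(SZ, SZ)), add(SSSZ, SSSZ))
  →2  add(S(add(Z, mul(SZ, SZ))), add(SSSZ, SSSZ))
  →3  S(add(add(Z, mul(SZ, SZ)), add(SSSZ, SSSZ)))
  →4  S(add(mul(SZ, SZ), add(SSSZ, SSSZ)))
  →5  S(add(add(SZ, mul(Z, SZ)), add(SSSZ, SSSZ)))
  →6  S(add(S(add(Z, mul(Z, SZ))), add(SSSZ, SSSZ)))
  →7  S(S(add(add(Z, mul(Z, SZ)), add(SSSZ, SSSZ))))
  →8  S(S(add(mul(Z, SZ), add(SSSZ, SSSZ))))
  →9  S(S(add(Z, add(SSSZ, SSSZ))))
  →10  S(S(add(SSSZ, SSSZ)))
  →11  S(S(S(add(SSZ, SSSZ))))
  →12  S(S(S(S(add(SZ, SSSZ)))))
  →13  S(S(S(S(S(add(Z, SSSZ))))))
  →14  S^8(Z)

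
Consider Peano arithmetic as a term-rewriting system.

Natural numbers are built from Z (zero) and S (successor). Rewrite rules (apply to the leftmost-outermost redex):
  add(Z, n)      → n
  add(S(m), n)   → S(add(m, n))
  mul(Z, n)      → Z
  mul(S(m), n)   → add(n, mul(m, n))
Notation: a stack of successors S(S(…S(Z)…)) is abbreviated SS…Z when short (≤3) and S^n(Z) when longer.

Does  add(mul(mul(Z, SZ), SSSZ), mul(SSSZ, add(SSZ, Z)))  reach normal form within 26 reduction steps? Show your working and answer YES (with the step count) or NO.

  start: add(mul(mul(Z, SZ), SSSZ), mul(SSSZ, add(SSZ, Z)))
  step 1: add(mul(Z, SSSZ), mul(SSSZ, add(SSZ, Z)))
  step 2: add(Z, mul(SSSZ, add(SSZ, Z)))
  step 3: mul(SSSZ, add(SSZ, Z))
  step 4: add(add(SSZ, Z), mul(SSZ, add(SSZ, Z)))
  step 5: add(S(add(SZ, Z)), mul(SSZ, add(SSZ, Z)))
  step 6: S(add(add(SZ, Z), mul(SSZ, add(SSZ, Z))))
  step 7: S(add(S(add(Z, Z)), mul(SSZ, add(SSZ, Z))))
  step 8: S(S(add(add(Z, Z), mul(SSZ, add(SSZ, Z)))))
  step 9: S(S(add(Z, mul(SSZ, add(SSZ, Z)))))
  step 10: S(S(mul(SSZ, add(SSZ, Z))))
  step 11: S(S(add(add(SSZ, Z), mul(SZ, add(SSZ, Z)))))
  step 12: S(S(add(S(add(SZ, Z)), mul(SZ, add(SSZ, Z)))))
  step 13: S(S(S(add(add(SZ, Z), mul(SZ, add(SSZ, Z))))))
  step 14: S(S(S(add(S(add(Z, Z)), mul(SZ, add(SSZ, Z))))))
  step 15: S(S(S(S(add(add(Z, Z), mul(SZ, add(SSZ, Z)))))))
  step 16: S(S(S(S(add(Z, mul(SZ, add(SSZ, Z)))))))
  step 17: S(S(S(S(mul(SZ, add(SSZ, Z))))))
  step 18: S(S(S(S(add(add(SSZ, Z), mul(Z, add(SSZ, Z)))))))
  step 19: S(S(S(S(add(S(add(SZ, Z)), mul(Z, add(SSZ, Z)))))))
  step 20: S(S(S(S(S(add(add(SZ, Z), mul(Z, add(SSZ, Z))))))))
  step 21: S(S(S(S(S(add(S(add(Z, Z)), mul(Z, add(SSZ, Z))))))))
  step 22: S(S(S(S(S(S(add(add(Z, Z), mul(Z, add(SSZ, Z)))))))))
  step 23: S(S(S(S(S(S(add(Z, mul(Z, add(SSZ, Z)))))))))
  step 24: S(S(S(S(S(S(mul(Z, add(SSZ, Z))))))))
  step 25: S^6(Z)

Answer: YES — reaches normal form S^6(Z) in 25 ≤ 26 steps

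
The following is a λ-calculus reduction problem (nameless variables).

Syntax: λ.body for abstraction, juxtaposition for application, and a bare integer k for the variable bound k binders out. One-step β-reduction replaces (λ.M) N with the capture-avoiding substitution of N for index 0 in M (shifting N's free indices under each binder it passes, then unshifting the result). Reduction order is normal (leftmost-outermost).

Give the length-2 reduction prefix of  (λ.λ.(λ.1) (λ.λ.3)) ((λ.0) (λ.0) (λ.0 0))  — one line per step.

  start: (λ.λ.(λ.1) (λ.λ.3)) ((λ.0) (λ.0) (λ.0 0))
  [1] λ.(λ.1) (λ.λ.(λ.0) (λ.0) (λ.0 0))
  [2] λ.0

Answer: after 2 steps: λ.0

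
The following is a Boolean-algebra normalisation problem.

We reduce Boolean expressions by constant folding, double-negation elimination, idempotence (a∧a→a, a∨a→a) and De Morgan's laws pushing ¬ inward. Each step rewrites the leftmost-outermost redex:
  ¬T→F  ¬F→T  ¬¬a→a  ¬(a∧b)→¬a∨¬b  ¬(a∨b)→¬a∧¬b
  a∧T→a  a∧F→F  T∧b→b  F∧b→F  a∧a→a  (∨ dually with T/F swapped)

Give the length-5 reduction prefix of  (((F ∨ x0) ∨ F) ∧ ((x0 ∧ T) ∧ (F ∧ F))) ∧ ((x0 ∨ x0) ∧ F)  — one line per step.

  start: (((F ∨ x0) ∨ F) ∧ ((x0 ∧ T) ∧ (F ∧ F))) ∧ ((x0 ∨ x0) ∧ F)
  [1] ((F ∨ x0) ∧ ((x0 ∧ T) ∧ (F ∧ F))) ∧ ((x0 ∨ x0) ∧ F)
  [2] (x0 ∧ ((x0 ∧ T) ∧ (F ∧ F))) ∧ ((x0 ∨ x0) ∧ F)
  [3] (x0 ∧ (x0 ∧ (F ∧ F))) ∧ ((x0 ∨ x0) ∧ F)
  [4] (x0 ∧ (x0 ∧ F)) ∧ ((x0 ∨ x0) ∧ F)
  [5] (x0 ∧ F) ∧ ((x0 ∨ x0) ∧ F)

Answer: after 5 steps: (x0 ∧ F) ∧ ((x0 ∨ x0) ∧ F)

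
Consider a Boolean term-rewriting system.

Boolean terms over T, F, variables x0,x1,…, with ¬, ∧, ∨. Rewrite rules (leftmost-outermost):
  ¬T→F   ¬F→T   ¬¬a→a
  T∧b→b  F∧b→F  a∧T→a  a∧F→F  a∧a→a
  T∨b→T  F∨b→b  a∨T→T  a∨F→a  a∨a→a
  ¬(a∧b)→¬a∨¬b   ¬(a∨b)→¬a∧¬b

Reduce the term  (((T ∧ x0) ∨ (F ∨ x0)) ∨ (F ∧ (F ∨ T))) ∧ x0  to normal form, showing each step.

Answer: normal form = x0  (in 6 steps)

Working:
  start: (((T ∧ x0) ∨ (F ∨ x0)) ∨ (F ∧ (F ∨ T))) ∧ x0
  →1  ((x0 ∨ (F ∨ x0)) ∨ (F ∧ (F ∨ T))) ∧ x0
  →2  ((x0 ∨ x0) ∨ (F ∧ (F ∨ T))) ∧ x0
  →3  (x0 ∨ (F ∧ (F ∨ T))) ∧ x0
  →4  (x0 ∨ F) ∧ x0
  →5  x0 ∧ x0
  →6  x0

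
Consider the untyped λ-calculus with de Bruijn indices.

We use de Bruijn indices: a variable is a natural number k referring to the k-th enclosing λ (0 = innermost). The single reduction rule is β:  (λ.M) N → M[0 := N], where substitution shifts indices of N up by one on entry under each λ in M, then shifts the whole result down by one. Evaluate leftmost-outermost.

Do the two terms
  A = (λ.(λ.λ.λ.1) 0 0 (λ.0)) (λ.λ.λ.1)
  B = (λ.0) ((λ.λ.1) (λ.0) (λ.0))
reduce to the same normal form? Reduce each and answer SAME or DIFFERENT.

Answer: DIFFERENT — A ⇓ λ.λ.λ.1, B ⇓ λ.0

Working:
Term A:
  start: (λ.(λ.λ.λ.1) 0 0 (λ.0)) (λ.λ.λ.1)
  [1] (λ.λ.λ.1) (λ.λ.λ.1) (λ.λ.λ.1) (λ.0)
  [2] (λ.λ.1) (λ.λ.λ.1) (λ.0)
  [3] (λ.λ.λ.λ.1) (λ.0)
  [4] λ.λ.λ.1

Term B:
  start: (λ.0) ((λ.λ.1) (λ.0) (λ.0))
  [1] (λ.λ.1) (λ.0) (λ.0)
  [2] (λ.λ.0) (λ.0)
  [3] λ.0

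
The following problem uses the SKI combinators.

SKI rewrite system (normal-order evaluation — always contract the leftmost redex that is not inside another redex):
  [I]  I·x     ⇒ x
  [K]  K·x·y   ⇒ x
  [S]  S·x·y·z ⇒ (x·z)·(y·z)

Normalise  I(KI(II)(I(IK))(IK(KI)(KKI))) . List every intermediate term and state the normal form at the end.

  start: I(KI(II)(I(IK))(IK(KI)(KKI)))
  →1  KI(II)(I(IK))(IK(KI)(KKI))
  →2  I(I(IK))(IK(KI)(KKI))
  →3  I(IK)(IK(KI)(KKI))
  →4  IK(IK(KI)(KKI))
  →5  K(IK(KI)(KKI))
  →6  K(K(KI)(KKI))
  →7  K(KI)

Answer: normal form = K(KI)  (in 7 steps)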